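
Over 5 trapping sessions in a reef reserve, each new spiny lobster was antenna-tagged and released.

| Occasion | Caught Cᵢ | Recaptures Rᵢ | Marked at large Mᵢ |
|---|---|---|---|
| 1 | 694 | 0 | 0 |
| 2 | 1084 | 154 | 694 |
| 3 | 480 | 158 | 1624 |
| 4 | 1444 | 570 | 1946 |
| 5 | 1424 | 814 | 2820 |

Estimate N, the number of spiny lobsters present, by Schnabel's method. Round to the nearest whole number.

Σ MᵢCᵢ = 0·694 + 694·1084 + 1624·480 + 1946·1444 + 2820·1424 = 0 + 752296 + 779520 + 2810024 + 4015680 = 8357520
Σ Rᵢ = 0 + 154 + 158 + 570 + 814 = 1696
N̂ = 8357520 / 1696 ≈ 4927.8 → 4928

N ≈ 4928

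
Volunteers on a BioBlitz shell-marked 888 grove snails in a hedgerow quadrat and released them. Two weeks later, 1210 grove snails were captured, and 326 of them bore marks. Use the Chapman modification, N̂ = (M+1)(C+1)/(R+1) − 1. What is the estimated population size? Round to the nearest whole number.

N̂ = (888+1)(1210+1)/(326+1) − 1 = 889·1211/327 − 1
= 1076579/327 − 1 ≈ 3292.3 − 1 ≈ 3291.3 → 3291

N ≈ 3291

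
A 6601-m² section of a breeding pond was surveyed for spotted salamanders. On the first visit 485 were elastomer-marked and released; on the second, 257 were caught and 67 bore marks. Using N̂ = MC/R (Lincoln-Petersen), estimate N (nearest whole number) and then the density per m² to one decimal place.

density ≈ 0.3 spotted salamanders per m²

N̂ = 485·257/67 = 124645/67 ≈ 1860.4 → 1860
Density = N̂ / area = 1860 / 6601 ≈ 0.28 → 0.3 per m²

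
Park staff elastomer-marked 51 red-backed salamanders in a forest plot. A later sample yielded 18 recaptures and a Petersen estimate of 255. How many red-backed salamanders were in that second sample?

C = 90

From N = M·C/R: C = N·R / M = 255·18 / 51 = 4590 / 51 = 90.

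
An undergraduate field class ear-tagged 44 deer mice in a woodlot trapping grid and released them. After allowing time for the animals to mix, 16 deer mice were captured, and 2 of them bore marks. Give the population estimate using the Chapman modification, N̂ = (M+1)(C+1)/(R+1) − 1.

N̂ = (44+1)(16+1)/(2+1) − 1 = 45·17/3 − 1
= 765/3 − 1 = 255 − 1 = 254

N = 254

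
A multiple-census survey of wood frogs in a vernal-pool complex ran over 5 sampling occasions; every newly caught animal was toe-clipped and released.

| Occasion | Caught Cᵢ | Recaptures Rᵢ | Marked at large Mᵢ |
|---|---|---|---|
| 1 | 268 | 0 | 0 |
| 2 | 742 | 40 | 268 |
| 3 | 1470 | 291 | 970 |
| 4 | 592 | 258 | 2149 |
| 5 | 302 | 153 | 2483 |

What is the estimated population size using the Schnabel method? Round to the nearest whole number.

N ≈ 4915

Σ MᵢCᵢ = 0·268 + 268·742 + 970·1470 + 2149·592 + 2483·302 = 0 + 198856 + 1425900 + 1272208 + 749866 = 3646830
Σ Rᵢ = 0 + 40 + 291 + 258 + 153 = 742
N̂ = 3646830 / 742 ≈ 4914.9 → 4915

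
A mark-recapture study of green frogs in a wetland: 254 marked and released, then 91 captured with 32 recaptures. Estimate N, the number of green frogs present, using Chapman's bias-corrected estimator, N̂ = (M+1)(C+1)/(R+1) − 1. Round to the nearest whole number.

N̂ = (254+1)(91+1)/(32+1) − 1 = 255·92/33 − 1
= 23460/33 − 1 ≈ 710.9 − 1 ≈ 709.9 → 710

N ≈ 710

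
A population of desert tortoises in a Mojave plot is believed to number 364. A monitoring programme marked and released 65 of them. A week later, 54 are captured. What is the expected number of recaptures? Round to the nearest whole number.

Expected recaptures E[R] = M·C / N.
E[R] = 65 × 54 / 364 = 3510 / 364 ≈ 9.6 → 10

expected recaptures ≈ 10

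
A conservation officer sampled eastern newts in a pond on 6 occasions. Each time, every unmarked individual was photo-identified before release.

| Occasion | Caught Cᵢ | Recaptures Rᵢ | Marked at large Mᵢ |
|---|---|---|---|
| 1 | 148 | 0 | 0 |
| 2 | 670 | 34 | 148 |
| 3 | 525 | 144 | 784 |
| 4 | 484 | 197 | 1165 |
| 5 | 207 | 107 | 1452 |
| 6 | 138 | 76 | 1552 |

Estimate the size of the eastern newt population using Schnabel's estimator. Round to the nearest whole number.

N ≈ 2848

Σ MᵢCᵢ = 0·148 + 148·670 + 784·525 + 1165·484 + 1452·207 + 1552·138 = 0 + 99160 + 411600 + 563860 + 300564 + 214176 = 1589360
Σ Rᵢ = 0 + 34 + 144 + 197 + 107 + 76 = 558
N̂ = 1589360 / 558 ≈ 2848.3 → 2848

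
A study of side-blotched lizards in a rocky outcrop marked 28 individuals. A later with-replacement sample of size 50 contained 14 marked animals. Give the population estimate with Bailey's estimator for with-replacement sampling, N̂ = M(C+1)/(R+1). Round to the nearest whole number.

N ≈ 95

N̂ = 28·(50+1)/(14+1) = 28·51/15 = 1428/15 ≈ 95.2 → 95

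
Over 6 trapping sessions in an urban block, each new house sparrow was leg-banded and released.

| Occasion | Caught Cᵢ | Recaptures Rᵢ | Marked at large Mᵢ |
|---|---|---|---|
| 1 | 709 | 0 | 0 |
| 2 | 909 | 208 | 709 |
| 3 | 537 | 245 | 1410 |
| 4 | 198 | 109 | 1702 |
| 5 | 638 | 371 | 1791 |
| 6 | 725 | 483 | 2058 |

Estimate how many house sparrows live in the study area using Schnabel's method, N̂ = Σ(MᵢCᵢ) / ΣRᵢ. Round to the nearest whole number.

Σ MᵢCᵢ = 0·709 + 709·909 + 1410·537 + 1702·198 + 1791·638 + 2058·725 = 0 + 644481 + 757170 + 336996 + 1142658 + 1492050 = 4373355
Σ Rᵢ = 0 + 208 + 245 + 109 + 371 + 483 = 1416
N̂ = 4373355 / 1416 ≈ 3088.5 → 3089

N ≈ 3089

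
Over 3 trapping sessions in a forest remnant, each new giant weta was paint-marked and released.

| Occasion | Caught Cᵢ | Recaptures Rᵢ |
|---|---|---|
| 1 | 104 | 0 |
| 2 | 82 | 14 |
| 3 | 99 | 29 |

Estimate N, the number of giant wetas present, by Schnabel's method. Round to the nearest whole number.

N ≈ 594

Marked at large before each occasion: Mᵢ = Σⱼ<ᵢ (Cⱼ − Rⱼ) → M1=0, M2=104, M3=172
Σ MᵢCᵢ = 0·104 + 104·82 + 172·99 = 0 + 8528 + 17028 = 25556
Σ Rᵢ = 0 + 14 + 29 = 43
N̂ = 25556 / 43 ≈ 594.3 → 594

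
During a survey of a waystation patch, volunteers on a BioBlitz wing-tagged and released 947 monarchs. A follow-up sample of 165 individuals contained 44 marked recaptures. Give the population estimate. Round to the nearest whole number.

N = (947 × 165) / 44 = 156255 / 44 ≈ 3551.2 → 3551

N ≈ 3551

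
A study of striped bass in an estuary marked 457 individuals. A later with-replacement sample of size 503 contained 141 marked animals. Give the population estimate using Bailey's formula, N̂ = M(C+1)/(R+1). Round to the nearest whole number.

N̂ = 457·(503+1)/(141+1) = 457·504/142 = 230328/142 ≈ 1622.0 → 1622

N ≈ 1622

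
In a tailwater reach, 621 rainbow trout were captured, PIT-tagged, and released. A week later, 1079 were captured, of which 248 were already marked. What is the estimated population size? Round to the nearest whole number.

If marked individuals mix randomly, R/C ≈ M/N, giving N ≈ M·C/R.
N = (621 × 1079) / 248 = 670059 / 248 ≈ 2701.9 → 2702

N ≈ 2702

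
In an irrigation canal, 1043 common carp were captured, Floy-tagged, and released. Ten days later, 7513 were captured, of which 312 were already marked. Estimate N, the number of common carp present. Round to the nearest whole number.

N ≈ 25,116

The marked fraction in the recapture sample should equal the marked fraction in the population: 312/7513 = 1043/N.
N = (1043 × 7513) / 312 = 7836059 / 312 ≈ 25115.6 → 25116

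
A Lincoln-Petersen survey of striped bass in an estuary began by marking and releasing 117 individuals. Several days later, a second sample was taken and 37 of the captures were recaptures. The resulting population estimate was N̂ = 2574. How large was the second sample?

C = 814

From N = M·C/R: C = N·R / M = 2574·37 / 117 = 95238 / 117 = 814.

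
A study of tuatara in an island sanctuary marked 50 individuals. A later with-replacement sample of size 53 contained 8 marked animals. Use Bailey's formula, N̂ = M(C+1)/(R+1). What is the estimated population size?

N = 300

N̂ = 50·(53+1)/(8+1) = 50·54/9 = 2700/9 = 300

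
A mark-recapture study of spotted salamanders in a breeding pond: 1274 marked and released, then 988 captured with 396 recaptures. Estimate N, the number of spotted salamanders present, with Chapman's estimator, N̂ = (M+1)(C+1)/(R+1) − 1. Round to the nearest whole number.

N̂ = (1274+1)(988+1)/(396+1) − 1 = 1275·989/397 − 1
= 1260975/397 − 1 ≈ 3176.3 − 1 ≈ 3175.3 → 3175

N ≈ 3175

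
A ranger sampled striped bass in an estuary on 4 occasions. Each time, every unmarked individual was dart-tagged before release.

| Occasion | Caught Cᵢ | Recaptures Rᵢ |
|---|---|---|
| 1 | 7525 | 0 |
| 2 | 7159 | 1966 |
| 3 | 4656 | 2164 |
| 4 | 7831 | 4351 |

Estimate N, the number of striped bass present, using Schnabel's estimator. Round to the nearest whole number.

N ≈ 27,378

Marked at large before each occasion: Mᵢ = Σⱼ<ᵢ (Cⱼ − Rⱼ) → M1=0, M2=7525, M3=12718, M4=15210
Σ MᵢCᵢ = 0·7525 + 7525·7159 + 12718·4656 + 15210·7831 = 0 + 53871475 + 59215008 + 119109510 = 232195993
Σ Rᵢ = 0 + 1966 + 2164 + 4351 = 8481
N̂ = 232195993 / 8481 ≈ 27378.4 → 27378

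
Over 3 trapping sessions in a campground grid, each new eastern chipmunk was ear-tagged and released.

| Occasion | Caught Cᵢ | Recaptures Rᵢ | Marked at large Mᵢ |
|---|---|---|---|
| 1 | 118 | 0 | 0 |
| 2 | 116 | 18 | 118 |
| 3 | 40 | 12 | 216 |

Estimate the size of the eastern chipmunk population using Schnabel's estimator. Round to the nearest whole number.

Σ MᵢCᵢ = 0·118 + 118·116 + 216·40 = 0 + 13688 + 8640 = 22328
Σ Rᵢ = 0 + 18 + 12 = 30
N̂ = 22328 / 30 ≈ 744.3 → 744

N ≈ 744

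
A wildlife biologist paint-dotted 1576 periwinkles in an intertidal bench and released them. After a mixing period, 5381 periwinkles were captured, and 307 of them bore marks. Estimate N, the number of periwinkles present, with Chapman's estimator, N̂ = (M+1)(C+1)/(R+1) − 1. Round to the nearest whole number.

N ≈ 27,556

N̂ = (1576+1)(5381+1)/(307+1) − 1 = 1577·5382/308 − 1
= 8487414/308 − 1 ≈ 27556.5 − 1 ≈ 27555.5 → 27556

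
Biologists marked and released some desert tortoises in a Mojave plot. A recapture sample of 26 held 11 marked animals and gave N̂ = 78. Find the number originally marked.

M = 33

From N = M·C/R: M = N·R / C = 78·11 / 26 = 858 / 26 = 33.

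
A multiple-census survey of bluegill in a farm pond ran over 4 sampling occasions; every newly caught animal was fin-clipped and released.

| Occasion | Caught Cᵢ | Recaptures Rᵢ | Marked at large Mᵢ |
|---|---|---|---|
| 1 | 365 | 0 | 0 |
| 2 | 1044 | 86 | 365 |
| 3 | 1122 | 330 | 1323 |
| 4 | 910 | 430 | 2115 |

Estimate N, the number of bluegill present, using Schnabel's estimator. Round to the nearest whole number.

N ≈ 4480

Σ MᵢCᵢ = 0·365 + 365·1044 + 1323·1122 + 2115·910 = 0 + 381060 + 1484406 + 1924650 = 3790116
Σ Rᵢ = 0 + 86 + 330 + 430 = 846
N̂ = 3790116 / 846 ≈ 4480.0 → 4480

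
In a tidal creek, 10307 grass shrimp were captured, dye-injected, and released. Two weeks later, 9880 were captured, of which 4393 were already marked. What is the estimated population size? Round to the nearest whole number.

N ≈ 23,181

The marked fraction in the recapture sample should equal the marked fraction in the population: 4393/9880 = 10307/N.
N = (10307 × 9880) / 4393 = 101833160 / 4393 ≈ 23180.8 → 23181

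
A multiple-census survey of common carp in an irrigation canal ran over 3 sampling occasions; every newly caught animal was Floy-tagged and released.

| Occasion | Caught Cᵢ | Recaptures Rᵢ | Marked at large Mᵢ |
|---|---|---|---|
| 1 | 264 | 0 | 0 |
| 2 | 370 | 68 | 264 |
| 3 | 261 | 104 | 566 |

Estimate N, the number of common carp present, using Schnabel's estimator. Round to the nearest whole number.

N ≈ 1427

Σ MᵢCᵢ = 0·264 + 264·370 + 566·261 = 0 + 97680 + 147726 = 245406
Σ Rᵢ = 0 + 68 + 104 = 172
N̂ = 245406 / 172 ≈ 1426.8 → 1427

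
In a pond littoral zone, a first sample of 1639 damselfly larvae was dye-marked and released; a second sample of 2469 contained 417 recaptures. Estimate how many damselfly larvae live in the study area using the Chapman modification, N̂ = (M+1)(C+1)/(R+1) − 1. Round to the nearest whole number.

N̂ = (1639+1)(2469+1)/(417+1) − 1 = 1640·2470/418 − 1
= 4050800/418 − 1 ≈ 9690.9 − 1 ≈ 9689.9 → 9690

N ≈ 9690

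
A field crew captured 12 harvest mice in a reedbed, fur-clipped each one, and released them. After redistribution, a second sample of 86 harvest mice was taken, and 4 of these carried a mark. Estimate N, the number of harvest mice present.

N = 258

Lincoln-Petersen assumes M/N = R/C, so N = M·C / R.
N = (12 × 86) / 4 = 1032 / 4 = 258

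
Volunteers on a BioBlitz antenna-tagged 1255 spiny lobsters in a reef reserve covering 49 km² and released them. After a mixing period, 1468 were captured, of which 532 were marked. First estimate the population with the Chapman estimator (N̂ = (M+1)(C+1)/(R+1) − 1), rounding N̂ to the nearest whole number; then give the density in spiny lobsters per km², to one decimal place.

density ≈ 70.6 spiny lobsters per km²

N̂ = 1256·1469/533 − 1 = 1845064/533 − 1 ≈ 3460.7 → 3461
Density = N̂ / area = 3461 / 49 ≈ 70.63 → 70.6 per km²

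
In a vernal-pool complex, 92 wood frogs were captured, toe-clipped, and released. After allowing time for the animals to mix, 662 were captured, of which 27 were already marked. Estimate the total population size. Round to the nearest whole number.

N ≈ 2256

The marked fraction in the recapture sample should equal the marked fraction in the population: 27/662 = 92/N.
N = (92 × 662) / 27 = 60904 / 27 ≈ 2255.7 → 2256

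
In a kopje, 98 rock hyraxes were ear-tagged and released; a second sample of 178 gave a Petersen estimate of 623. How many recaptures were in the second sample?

R = 28

From N = M·C/R: R = M·C / N = 98·178 / 623 = 17444 / 623 = 28.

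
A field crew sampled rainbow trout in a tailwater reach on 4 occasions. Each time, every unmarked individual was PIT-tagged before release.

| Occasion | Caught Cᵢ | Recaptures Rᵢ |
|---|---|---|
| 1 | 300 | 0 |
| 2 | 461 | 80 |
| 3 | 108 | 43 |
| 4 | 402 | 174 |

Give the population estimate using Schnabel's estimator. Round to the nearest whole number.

Marked at large before each occasion: Mᵢ = Σⱼ<ᵢ (Cⱼ − Rⱼ) → M1=0, M2=300, M3=681, M4=746
Σ MᵢCᵢ = 0·300 + 300·461 + 681·108 + 746·402 = 0 + 138300 + 73548 + 299892 = 511740
Σ Rᵢ = 0 + 80 + 43 + 174 = 297
N̂ = 511740 / 297 ≈ 1723.0 → 1723

N ≈ 1723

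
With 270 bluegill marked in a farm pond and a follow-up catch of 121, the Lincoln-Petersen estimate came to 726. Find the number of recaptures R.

From N = M·C/R: R = M·C / N = 270·121 / 726 = 32670 / 726 = 45.

R = 45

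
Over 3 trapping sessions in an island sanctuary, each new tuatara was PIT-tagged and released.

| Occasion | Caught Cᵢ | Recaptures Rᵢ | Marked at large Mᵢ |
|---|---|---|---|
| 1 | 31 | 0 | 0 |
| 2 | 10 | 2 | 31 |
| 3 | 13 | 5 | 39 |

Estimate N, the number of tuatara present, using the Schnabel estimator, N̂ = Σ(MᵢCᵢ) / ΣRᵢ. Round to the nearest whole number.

N ≈ 117

Σ MᵢCᵢ = 0·31 + 31·10 + 39·13 = 0 + 310 + 507 = 817
Σ Rᵢ = 0 + 2 + 5 = 7
N̂ = 817 / 7 ≈ 116.7 → 117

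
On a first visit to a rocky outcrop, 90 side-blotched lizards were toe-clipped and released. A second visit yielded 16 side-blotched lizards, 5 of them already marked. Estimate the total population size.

Lincoln-Petersen assumes M/N = R/C, so N = M·C / R.
N = (90 × 16) / 5 = 1440 / 5 = 288

N = 288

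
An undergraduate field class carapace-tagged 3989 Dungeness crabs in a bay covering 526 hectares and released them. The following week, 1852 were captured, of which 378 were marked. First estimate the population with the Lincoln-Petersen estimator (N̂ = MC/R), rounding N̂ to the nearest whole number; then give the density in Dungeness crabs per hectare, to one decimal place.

N̂ = 3989·1852/378 = 7387628/378 ≈ 19544.0 → 19544
Density = N̂ / area = 19544 / 526 ≈ 37.16 → 37.2 per hectare

density ≈ 37.2 Dungeness crabs per hectare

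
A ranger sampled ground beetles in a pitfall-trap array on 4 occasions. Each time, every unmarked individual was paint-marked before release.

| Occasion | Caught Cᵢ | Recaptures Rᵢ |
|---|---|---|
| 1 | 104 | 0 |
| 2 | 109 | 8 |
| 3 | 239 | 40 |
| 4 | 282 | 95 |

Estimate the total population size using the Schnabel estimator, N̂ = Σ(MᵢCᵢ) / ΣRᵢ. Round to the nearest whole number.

N ≈ 1219

Marked at large before each occasion: Mᵢ = Σⱼ<ᵢ (Cⱼ − Rⱼ) → M1=0, M2=104, M3=205, M4=404
Σ MᵢCᵢ = 0·104 + 104·109 + 205·239 + 404·282 = 0 + 11336 + 48995 + 113928 = 174259
Σ Rᵢ = 0 + 8 + 40 + 95 = 143
N̂ = 174259 / 143 ≈ 1218.6 → 1219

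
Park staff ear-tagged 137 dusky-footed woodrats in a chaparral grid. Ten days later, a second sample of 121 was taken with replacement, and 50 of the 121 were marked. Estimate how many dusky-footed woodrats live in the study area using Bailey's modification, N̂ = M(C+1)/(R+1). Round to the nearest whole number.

N ≈ 328

N̂ = 137·(121+1)/(50+1) = 137·122/51 = 16714/51 ≈ 327.7 → 328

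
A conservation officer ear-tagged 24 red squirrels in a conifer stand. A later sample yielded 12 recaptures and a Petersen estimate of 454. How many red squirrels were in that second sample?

From N = M·C/R: C = N·R / M = 454·12 / 24 = 5448 / 24 = 227.

C = 227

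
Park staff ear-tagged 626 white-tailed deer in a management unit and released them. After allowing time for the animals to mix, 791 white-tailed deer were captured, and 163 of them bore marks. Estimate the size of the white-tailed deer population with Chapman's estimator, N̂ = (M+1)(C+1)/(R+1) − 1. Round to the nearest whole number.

N̂ = (626+1)(791+1)/(163+1) − 1 = 627·792/164 − 1
= 496584/164 − 1 ≈ 3028.0 − 1 ≈ 3027.0 → 3027

N ≈ 3027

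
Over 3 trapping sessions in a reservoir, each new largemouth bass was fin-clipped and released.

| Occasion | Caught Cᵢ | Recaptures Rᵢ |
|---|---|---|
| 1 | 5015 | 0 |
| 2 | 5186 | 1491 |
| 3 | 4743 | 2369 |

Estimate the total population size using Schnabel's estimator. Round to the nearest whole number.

Marked at large before each occasion: Mᵢ = Σⱼ<ᵢ (Cⱼ − Rⱼ) → M1=0, M2=5015, M3=8710
Σ MᵢCᵢ = 0·5015 + 5015·5186 + 8710·4743 = 0 + 26007790 + 41311530 = 67319320
Σ Rᵢ = 0 + 1491 + 2369 = 3860
N̂ = 67319320 / 3860 ≈ 17440.2 → 17440

N ≈ 17,440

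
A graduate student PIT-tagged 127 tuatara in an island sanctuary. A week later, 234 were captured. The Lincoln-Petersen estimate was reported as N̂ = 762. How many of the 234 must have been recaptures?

From N = M·C/R: R = M·C / N = 127·234 / 762 = 29718 / 762 = 39.

R = 39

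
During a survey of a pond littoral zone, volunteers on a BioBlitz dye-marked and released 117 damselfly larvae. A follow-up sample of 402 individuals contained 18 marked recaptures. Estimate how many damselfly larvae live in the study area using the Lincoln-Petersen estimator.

N = (117 × 402) / 18 = 47034 / 18 = 2613

N = 2613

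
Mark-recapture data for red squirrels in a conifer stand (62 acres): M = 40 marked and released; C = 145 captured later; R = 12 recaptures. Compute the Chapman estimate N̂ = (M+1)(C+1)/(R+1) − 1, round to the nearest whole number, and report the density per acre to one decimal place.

density ≈ 7.4 red squirrels per acre

N̂ = 41·146/13 − 1 = 5986/13 − 1 ≈ 459.46 → 459
Density = N̂ / area = 459 / 62 ≈ 7.40 → 7.4 per acre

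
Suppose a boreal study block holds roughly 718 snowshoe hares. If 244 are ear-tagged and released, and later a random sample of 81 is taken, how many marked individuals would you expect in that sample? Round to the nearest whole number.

expected recaptures ≈ 28

The marked fraction of the population is 244/718, so in a sample of 81 expect C·(M/N) marked.
E[R] = 244 × 81 / 718 = 19764 / 718 ≈ 27.5 → 28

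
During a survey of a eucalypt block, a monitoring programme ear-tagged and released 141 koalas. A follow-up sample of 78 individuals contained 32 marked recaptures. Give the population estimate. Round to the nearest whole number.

Lincoln-Petersen assumes M/N = R/C, so N = M·C / R.
N = (141 × 78) / 32 = 10998 / 32 ≈ 343.7 → 344

N ≈ 344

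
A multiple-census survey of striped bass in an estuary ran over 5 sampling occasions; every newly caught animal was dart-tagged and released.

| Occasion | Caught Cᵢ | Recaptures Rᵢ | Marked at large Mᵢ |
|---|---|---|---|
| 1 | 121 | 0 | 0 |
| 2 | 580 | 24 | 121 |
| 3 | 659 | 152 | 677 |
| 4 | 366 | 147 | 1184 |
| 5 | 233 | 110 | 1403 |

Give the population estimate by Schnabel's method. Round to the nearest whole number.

Σ MᵢCᵢ = 0·121 + 121·580 + 677·659 + 1184·366 + 1403·233 = 0 + 70180 + 446143 + 433344 + 326899 = 1276566
Σ Rᵢ = 0 + 24 + 152 + 147 + 110 = 433
N̂ = 1276566 / 433 ≈ 2948.2 → 2948

N ≈ 2948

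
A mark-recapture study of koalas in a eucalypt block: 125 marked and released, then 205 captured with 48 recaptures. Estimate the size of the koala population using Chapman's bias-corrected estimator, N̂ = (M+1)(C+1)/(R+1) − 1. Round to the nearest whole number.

N ≈ 529

N̂ = (125+1)(205+1)/(48+1) − 1 = 126·206/49 − 1
= 25956/49 − 1 ≈ 529.7 − 1 ≈ 528.7 → 529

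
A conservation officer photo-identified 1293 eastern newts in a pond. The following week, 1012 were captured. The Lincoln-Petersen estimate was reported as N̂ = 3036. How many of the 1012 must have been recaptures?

R = 431

From N = M·C/R: R = M·C / N = 1293·1012 / 3036 = 1308516 / 3036 = 431.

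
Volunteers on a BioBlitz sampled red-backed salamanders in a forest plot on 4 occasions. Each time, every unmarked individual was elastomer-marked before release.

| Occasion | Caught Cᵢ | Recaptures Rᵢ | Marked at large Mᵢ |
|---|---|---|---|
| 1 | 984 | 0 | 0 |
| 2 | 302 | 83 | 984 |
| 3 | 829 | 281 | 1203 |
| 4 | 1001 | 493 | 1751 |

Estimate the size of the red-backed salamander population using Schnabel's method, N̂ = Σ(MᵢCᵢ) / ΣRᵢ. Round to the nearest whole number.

N ≈ 3556

Σ MᵢCᵢ = 0·984 + 984·302 + 1203·829 + 1751·1001 = 0 + 297168 + 997287 + 1752751 = 3047206
Σ Rᵢ = 0 + 83 + 281 + 493 = 857
N̂ = 3047206 / 857 ≈ 3555.7 → 3556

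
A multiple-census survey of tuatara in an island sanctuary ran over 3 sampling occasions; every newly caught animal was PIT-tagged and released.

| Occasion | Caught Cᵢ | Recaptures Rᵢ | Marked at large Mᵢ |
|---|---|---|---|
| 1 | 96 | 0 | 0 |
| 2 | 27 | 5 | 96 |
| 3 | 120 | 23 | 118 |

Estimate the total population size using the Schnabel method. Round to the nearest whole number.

N ≈ 598

Σ MᵢCᵢ = 0·96 + 96·27 + 118·120 = 0 + 2592 + 14160 = 16752
Σ Rᵢ = 0 + 5 + 23 = 28
N̂ = 16752 / 28 ≈ 598.3 → 598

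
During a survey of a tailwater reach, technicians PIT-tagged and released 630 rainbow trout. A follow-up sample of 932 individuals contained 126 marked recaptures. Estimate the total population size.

N = 4660

Lincoln-Petersen assumes M/N = R/C, so N = M·C / R.
N = (630 × 932) / 126 = 587160 / 126 = 4660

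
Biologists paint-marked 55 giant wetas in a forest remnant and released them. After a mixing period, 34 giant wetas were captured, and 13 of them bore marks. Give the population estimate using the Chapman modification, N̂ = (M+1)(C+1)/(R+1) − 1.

N̂ = (55+1)(34+1)/(13+1) − 1 = 56·35/14 − 1
= 1960/14 − 1 = 140 − 1 = 139

N = 139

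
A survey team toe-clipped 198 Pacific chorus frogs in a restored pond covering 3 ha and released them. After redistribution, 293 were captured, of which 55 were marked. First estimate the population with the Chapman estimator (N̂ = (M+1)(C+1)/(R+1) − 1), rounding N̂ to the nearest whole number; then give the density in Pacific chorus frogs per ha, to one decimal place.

density ≈ 348.0 Pacific chorus frogs per ha

N̂ = 199·294/56 − 1 = 58506/56 − 1 ≈ 1043.8 → 1044
Density = N̂ / area = 1044 / 3 = 348.0 per ha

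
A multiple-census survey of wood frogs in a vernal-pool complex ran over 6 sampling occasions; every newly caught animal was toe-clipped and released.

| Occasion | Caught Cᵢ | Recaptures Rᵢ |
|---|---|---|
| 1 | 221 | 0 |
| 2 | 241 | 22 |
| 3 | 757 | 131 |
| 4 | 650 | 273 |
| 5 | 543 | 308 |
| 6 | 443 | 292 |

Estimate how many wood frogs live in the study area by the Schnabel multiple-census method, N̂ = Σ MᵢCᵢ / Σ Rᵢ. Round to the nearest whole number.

N ≈ 2540

Marked at large before each occasion: Mᵢ = Σⱼ<ᵢ (Cⱼ − Rⱼ) → M1=0, M2=221, M3=440, M4=1066, M5=1443, M6=1678
Σ MᵢCᵢ = 0·221 + 221·241 + 440·757 + 1066·650 + 1443·543 + 1678·443 = 0 + 53261 + 333080 + 692900 + 783549 + 743354 = 2606144
Σ Rᵢ = 0 + 22 + 131 + 273 + 308 + 292 = 1026
N̂ = 2606144 / 1026 ≈ 2540.1 → 2540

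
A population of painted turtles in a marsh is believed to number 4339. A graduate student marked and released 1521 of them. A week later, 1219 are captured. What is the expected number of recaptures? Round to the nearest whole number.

Expected recaptures E[R] = M·C / N.
E[R] = 1521 × 1219 / 4339 = 1854099 / 4339 ≈ 427.3 → 427

expected recaptures ≈ 427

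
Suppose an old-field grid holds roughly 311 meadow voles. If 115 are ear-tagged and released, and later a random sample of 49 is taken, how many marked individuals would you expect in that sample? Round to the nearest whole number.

expected recaptures ≈ 18

The marked fraction of the population is 115/311, so in a sample of 49 expect C·(M/N) marked.
E[R] = 115 × 49 / 311 = 5635 / 311 ≈ 18.1 → 18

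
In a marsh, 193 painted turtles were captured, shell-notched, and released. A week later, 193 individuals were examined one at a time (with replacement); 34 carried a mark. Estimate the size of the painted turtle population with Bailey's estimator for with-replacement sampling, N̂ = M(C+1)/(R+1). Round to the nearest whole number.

N ≈ 1070

N̂ = 193·(193+1)/(34+1) = 193·194/35 = 37442/35 ≈ 1069.8 → 1070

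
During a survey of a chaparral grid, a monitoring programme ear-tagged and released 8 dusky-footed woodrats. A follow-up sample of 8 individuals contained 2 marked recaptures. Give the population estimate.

N = 32

N = (8 × 8) / 2 = 64 / 2 = 32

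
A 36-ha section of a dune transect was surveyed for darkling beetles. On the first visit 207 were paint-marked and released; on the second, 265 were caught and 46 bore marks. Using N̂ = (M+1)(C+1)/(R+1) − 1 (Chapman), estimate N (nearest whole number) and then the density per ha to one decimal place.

density ≈ 32.7 darkling beetles per ha

N̂ = 208·266/47 − 1 = 55328/47 − 1 ≈ 1176.2 → 1176
Density = N̂ / area = 1176 / 36 ≈ 32.67 → 32.7 per ha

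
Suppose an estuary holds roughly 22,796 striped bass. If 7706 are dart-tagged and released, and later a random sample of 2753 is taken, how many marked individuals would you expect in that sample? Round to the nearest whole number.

expected recaptures ≈ 931

Expected recaptures E[R] = M·C / N.
E[R] = 7706 × 2753 / 22796 = 21214618 / 22796 ≈ 930.6 → 931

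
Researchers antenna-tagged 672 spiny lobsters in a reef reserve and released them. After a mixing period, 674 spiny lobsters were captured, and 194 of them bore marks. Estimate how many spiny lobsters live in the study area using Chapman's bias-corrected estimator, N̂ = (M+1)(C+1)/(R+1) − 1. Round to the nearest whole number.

N ≈ 2329

N̂ = (672+1)(674+1)/(194+1) − 1 = 673·675/195 − 1
= 454275/195 − 1 ≈ 2329.6 − 1 ≈ 2328.6 → 2329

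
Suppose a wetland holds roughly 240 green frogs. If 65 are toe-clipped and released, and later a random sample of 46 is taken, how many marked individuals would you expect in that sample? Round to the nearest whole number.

Expected recaptures E[R] = M·C / N.
E[R] = 65 × 46 / 240 = 2990 / 240 ≈ 12.46 → 12

expected recaptures ≈ 12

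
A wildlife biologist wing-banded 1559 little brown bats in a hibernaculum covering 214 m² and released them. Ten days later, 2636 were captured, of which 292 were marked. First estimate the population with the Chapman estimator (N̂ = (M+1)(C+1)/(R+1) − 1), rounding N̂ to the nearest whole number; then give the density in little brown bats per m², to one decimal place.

N̂ = 1560·2637/293 − 1 = 4113720/293 − 1 = 14039
Density = N̂ / area = 14039 / 214 ≈ 65.60 → 65.6 per m²

density ≈ 65.6 little brown bats per m²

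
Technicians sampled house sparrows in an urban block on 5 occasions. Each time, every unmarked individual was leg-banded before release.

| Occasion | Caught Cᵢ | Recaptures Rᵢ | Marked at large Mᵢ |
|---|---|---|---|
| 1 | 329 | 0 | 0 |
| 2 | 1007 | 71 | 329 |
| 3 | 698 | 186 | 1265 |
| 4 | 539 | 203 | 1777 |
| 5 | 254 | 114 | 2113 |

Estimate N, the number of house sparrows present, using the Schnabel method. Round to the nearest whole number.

Σ MᵢCᵢ = 0·329 + 329·1007 + 1265·698 + 1777·539 + 2113·254 = 0 + 331303 + 882970 + 957803 + 536702 = 2708778
Σ Rᵢ = 0 + 71 + 186 + 203 + 114 = 574
N̂ = 2708778 / 574 ≈ 4719.1 → 4719

N ≈ 4719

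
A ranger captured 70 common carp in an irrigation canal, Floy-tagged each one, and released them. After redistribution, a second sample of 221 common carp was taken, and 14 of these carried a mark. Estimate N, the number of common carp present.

N = 1105

N = (70 × 221) / 14 = 15470 / 14 = 1105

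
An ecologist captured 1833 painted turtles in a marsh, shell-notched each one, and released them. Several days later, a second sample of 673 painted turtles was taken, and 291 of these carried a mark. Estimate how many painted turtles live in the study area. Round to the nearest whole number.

N ≈ 4239

Lincoln-Petersen assumes M/N = R/C, so N = M·C / R.
N = (1833 × 673) / 291 = 1233609 / 291 ≈ 4239.2 → 4239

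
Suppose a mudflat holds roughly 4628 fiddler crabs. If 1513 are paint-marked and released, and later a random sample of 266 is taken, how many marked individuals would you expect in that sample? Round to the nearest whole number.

The marked fraction of the population is 1513/4628, so in a sample of 266 expect C·(M/N) marked.
E[R] = 1513 × 266 / 4628 = 402458 / 4628 ≈ 87.0 → 87

expected recaptures ≈ 87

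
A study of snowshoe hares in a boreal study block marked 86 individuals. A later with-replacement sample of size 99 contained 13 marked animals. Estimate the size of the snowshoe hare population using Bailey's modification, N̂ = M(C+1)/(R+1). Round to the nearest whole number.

N ≈ 614

N̂ = 86·(99+1)/(13+1) = 86·100/14 = 8600/14 ≈ 614.3 → 614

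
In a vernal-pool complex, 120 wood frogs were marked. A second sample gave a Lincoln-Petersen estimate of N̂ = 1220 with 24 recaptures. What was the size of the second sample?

From N = M·C/R: C = N·R / M = 1220·24 / 120 = 29280 / 120 = 244.

C = 244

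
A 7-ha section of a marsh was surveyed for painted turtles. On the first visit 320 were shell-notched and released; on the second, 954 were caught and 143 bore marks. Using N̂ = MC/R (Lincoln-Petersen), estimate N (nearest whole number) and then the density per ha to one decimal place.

density ≈ 305.0 painted turtles per ha

N̂ = 320·954/143 = 305280/143 ≈ 2134.8 → 2135
Density = N̂ / area = 2135 / 7 = 305.0 per ha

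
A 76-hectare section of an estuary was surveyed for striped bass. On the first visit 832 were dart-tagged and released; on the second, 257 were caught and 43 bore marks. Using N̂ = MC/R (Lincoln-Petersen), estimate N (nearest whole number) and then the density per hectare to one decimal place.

N̂ = 832·257/43 = 213824/43 ≈ 4972.7 → 4973
Density = N̂ / area = 4973 / 76 ≈ 65.43 → 65.4 per hectare

density ≈ 65.4 striped bass per hectare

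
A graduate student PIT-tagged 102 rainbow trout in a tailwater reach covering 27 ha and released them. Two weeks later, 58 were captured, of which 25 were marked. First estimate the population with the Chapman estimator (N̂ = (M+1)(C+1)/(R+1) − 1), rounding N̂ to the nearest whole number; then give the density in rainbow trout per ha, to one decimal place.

N̂ = 103·59/26 − 1 = 6077/26 − 1 ≈ 232.7 → 233
Density = N̂ / area = 233 / 27 ≈ 8.63 → 8.6 per ha

density ≈ 8.6 rainbow trout per ha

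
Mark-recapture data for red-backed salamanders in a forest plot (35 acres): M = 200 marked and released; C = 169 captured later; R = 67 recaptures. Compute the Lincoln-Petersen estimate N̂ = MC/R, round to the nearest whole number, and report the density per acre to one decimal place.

N̂ = 200·169/67 = 33800/67 ≈ 504.48 → 504
Density = N̂ / area = 504 / 35 ≈ 14.40 → 14.4 per acre

density ≈ 14.4 red-backed salamanders per acre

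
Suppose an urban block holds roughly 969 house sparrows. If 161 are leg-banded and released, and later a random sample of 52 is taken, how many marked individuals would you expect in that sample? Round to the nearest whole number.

Expected recaptures E[R] = M·C / N.
E[R] = 161 × 52 / 969 = 8372 / 969 ≈ 8.6 → 9

expected recaptures ≈ 9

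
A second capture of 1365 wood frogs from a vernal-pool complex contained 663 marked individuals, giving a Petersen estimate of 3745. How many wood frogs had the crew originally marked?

M = 1819

From N = M·C/R: M = N·R / C = 3745·663 / 1365 = 2482935 / 1365 = 1819.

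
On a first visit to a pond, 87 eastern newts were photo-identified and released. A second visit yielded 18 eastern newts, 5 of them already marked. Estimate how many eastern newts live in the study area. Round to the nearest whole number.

N ≈ 313

N = (87 × 18) / 5 = 1566 / 5 ≈ 313.2 → 313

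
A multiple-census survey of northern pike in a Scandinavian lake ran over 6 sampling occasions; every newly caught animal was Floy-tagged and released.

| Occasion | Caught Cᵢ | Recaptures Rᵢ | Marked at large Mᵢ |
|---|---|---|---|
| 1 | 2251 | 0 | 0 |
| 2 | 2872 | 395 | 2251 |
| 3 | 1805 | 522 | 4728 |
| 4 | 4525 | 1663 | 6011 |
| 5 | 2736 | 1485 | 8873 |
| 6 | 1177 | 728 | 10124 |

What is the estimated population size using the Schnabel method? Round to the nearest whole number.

N ≈ 16,355

Σ MᵢCᵢ = 0·2251 + 2251·2872 + 4728·1805 + 6011·4525 + 8873·2736 + 10124·1177 = 0 + 6464872 + 8534040 + 27199775 + 24276528 + 11915948 = 78391163
Σ Rᵢ = 0 + 395 + 522 + 1663 + 1485 + 728 = 4793
N̂ = 78391163 / 4793 ≈ 16355.3 → 16355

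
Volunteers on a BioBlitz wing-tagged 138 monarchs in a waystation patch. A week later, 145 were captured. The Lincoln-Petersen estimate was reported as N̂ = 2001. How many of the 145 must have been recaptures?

R = 10

From N = M·C/R: R = M·C / N = 138·145 / 2001 = 20010 / 2001 = 10.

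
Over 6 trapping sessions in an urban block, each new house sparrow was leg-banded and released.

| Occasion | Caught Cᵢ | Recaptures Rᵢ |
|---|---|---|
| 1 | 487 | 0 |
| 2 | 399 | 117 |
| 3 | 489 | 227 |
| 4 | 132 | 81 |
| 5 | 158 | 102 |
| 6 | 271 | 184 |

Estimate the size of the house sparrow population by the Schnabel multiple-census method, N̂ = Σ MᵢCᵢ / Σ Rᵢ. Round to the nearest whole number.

Marked at large before each occasion: Mᵢ = Σⱼ<ᵢ (Cⱼ − Rⱼ) → M1=0, M2=487, M3=769, M4=1031, M5=1082, M6=1138
Σ MᵢCᵢ = 0·487 + 487·399 + 769·489 + 1031·132 + 1082·158 + 1138·271 = 0 + 194313 + 376041 + 136092 + 170956 + 308398 = 1185800
Σ Rᵢ = 0 + 117 + 227 + 81 + 102 + 184 = 711
N̂ = 1185800 / 711 ≈ 1667.8 → 1668

N ≈ 1668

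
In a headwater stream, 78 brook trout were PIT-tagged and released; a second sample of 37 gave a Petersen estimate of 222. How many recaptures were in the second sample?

R = 13

From N = M·C/R: R = M·C / N = 78·37 / 222 = 2886 / 222 = 13.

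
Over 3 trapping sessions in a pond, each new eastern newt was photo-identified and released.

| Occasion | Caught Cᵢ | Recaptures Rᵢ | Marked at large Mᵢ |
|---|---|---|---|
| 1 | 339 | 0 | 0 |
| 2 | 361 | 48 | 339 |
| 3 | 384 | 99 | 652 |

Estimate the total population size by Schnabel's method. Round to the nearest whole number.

N ≈ 2536

Σ MᵢCᵢ = 0·339 + 339·361 + 652·384 = 0 + 122379 + 250368 = 372747
Σ Rᵢ = 0 + 48 + 99 = 147
N̂ = 372747 / 147 ≈ 2535.7 → 2536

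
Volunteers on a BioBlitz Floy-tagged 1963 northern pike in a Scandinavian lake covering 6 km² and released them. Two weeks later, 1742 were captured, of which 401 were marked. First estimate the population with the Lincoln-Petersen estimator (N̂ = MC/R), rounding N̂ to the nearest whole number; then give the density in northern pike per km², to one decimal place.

density ≈ 1421.3 northern pike per km²

N̂ = 1963·1742/401 = 3419546/401 ≈ 8527.5 → 8528
Density = N̂ / area = 8528 / 6 ≈ 1421.33 → 1421.3 per km²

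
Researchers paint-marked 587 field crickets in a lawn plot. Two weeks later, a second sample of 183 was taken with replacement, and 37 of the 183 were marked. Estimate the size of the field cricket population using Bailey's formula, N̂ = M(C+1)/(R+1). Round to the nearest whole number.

N ≈ 2842

N̂ = 587·(183+1)/(37+1) = 587·184/38 = 108008/38 ≈ 2842.3 → 2842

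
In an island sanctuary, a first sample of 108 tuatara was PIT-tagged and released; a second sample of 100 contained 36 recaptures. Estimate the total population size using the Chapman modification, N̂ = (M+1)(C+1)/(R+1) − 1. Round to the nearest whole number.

N̂ = (108+1)(100+1)/(36+1) − 1 = 109·101/37 − 1
= 11009/37 − 1 ≈ 297.5 − 1 ≈ 296.5 → 297

N ≈ 297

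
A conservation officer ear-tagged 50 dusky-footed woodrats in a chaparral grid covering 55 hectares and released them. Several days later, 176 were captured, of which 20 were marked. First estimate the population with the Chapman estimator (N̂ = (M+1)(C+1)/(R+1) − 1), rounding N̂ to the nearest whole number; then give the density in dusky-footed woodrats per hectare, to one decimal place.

density ≈ 7.8 dusky-footed woodrats per hectare

N̂ = 51·177/21 − 1 = 9027/21 − 1 ≈ 428.9 → 429
Density = N̂ / area = 429 / 55 ≈ 7.80 → 7.8 per hectare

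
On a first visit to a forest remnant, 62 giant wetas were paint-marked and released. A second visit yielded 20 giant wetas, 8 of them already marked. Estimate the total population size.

The marked fraction in the recapture sample should equal the marked fraction in the population: 8/20 = 62/N.
N = (62 × 20) / 8 = 1240 / 8 = 155

N = 155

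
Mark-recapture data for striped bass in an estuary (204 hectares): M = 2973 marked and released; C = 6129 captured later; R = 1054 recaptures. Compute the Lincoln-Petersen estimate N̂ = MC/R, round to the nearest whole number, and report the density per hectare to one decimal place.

density ≈ 84.7 striped bass per hectare

N̂ = 2973·6129/1054 = 18221517/1054 ≈ 17288.0 → 17288
Density = N̂ / area = 17288 / 204 ≈ 84.745 → 84.7 per hectare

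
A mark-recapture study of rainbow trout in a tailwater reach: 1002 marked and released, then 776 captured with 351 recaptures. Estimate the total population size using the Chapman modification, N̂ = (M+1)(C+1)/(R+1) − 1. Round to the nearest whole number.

N ≈ 2213

N̂ = (1002+1)(776+1)/(351+1) − 1 = 1003·777/352 − 1
= 779331/352 − 1 ≈ 2214.0 − 1 ≈ 2213.0 → 2213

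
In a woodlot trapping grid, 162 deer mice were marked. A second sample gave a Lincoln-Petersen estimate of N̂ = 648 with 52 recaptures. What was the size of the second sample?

From N = M·C/R: C = N·R / M = 648·52 / 162 = 33696 / 162 = 208.

C = 208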